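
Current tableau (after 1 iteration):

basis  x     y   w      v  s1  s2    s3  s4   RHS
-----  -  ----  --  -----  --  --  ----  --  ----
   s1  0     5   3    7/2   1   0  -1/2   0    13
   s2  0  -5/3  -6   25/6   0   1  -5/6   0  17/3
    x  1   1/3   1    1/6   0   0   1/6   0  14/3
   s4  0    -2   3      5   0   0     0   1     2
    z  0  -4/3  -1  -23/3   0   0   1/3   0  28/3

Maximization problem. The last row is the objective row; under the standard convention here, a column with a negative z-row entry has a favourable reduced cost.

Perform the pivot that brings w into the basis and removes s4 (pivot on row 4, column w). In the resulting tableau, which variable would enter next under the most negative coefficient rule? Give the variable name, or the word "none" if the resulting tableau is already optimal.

Pivot element 3. New z-row = old z-row − (-1)·(row 4/3).
Updated z-row coefficients: x: 0, y: -2, w: 0, v: -6, s1: 0, s2: 0, s3: 1/3, s4: 1/3.
The most negative is -6 in column v, so v would enter next.

v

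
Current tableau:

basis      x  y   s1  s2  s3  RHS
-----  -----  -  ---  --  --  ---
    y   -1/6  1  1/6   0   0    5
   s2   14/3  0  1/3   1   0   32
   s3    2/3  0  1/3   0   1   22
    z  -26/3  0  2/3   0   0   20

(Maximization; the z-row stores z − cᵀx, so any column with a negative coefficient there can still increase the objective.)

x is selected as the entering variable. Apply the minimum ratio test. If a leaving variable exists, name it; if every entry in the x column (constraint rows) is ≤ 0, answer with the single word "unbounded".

Ratios: row 1 (y): entry -1/6 ≤ 0, skip; row 2 (s2): 32/(14/3) = 48/7; row 3 (s3): 22/(2/3) = 33.
Minimum ratio is in the s2 row, so s2 leaves.

s2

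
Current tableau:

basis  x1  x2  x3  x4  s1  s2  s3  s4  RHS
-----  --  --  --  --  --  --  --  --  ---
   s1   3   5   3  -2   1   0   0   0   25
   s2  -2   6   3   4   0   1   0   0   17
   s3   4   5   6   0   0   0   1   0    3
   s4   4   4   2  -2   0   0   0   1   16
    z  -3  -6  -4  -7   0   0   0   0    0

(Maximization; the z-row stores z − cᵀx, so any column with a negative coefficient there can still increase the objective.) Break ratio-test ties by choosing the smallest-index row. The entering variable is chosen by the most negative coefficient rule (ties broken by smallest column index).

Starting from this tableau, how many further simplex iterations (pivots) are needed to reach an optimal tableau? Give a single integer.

2

pivot: x4 in, s2 out → z = 119/4
pivot: x1 in, s3 out → z = 277/8
No improving column remains; optimal.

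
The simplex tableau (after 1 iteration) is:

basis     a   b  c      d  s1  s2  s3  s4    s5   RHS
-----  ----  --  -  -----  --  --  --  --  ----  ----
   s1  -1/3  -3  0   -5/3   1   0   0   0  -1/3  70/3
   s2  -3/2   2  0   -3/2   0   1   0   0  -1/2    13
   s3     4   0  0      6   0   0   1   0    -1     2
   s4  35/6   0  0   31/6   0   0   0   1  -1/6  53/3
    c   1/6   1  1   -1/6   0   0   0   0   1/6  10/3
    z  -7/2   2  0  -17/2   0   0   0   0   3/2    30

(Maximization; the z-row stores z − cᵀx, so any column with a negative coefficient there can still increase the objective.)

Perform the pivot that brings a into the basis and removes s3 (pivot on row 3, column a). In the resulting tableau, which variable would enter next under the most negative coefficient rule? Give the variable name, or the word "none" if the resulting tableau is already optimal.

Pivot element 4. New z-row = old z-row − (-7/2)·(row 3/4).
Updated z-row coefficients: a: 0, b: 2, c: 0, d: -13/4, s1: 0, s2: 0, s3: 7/8, s4: 0, s5: 5/8.
The most negative is -13/4 in column d, so d would enter next.

d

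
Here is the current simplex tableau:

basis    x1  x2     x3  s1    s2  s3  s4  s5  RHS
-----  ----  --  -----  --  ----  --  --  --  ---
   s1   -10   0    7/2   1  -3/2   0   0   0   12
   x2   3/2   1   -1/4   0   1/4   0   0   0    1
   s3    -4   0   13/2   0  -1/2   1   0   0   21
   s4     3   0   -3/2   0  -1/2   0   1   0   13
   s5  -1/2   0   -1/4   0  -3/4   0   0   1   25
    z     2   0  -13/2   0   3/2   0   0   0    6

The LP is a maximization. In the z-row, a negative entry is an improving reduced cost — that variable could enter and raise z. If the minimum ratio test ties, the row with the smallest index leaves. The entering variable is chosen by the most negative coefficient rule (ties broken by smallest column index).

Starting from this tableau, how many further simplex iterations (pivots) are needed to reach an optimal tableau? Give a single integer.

2

pivot: x3 in, s3 out → z = 27
pivot: x1 in, x2 out → z = 1039/35
No improving column remains; optimal.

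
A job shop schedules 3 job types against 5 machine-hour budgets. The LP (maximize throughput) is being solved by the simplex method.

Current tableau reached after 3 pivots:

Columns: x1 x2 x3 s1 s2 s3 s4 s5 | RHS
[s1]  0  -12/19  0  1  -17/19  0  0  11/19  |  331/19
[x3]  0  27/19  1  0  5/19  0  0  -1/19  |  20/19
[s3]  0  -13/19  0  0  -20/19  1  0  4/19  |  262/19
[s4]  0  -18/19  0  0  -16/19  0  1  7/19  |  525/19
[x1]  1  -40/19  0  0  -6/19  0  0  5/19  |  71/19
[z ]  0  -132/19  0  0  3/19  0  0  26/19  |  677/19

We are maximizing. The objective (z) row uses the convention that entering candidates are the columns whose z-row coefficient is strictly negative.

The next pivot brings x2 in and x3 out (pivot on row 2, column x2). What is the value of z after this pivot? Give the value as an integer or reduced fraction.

367/9

Minimum ratio for x2: (20/19)/(27/19) = 20/27.
z changes by −(z-row coeff of x2)·ratio = −(-132/19)·(20/27) = 880/171.
New z = 677/19 + (880/171) = 367/9.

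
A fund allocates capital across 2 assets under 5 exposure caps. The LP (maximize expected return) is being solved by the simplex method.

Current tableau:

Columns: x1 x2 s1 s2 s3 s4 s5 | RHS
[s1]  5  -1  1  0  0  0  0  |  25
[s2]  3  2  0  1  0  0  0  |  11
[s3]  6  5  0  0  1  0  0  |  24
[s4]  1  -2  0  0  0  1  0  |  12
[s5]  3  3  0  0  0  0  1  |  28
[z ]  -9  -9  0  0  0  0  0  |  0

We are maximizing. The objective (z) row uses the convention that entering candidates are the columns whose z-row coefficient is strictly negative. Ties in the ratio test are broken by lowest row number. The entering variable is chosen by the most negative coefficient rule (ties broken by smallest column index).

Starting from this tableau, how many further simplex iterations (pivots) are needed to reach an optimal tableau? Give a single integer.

pivot: x1 in, s2 out → z = 33
pivot: x2 in, s3 out → z = 39
pivot: s2 in, x1 out → z = 216/5
No improving column remains; optimal.

3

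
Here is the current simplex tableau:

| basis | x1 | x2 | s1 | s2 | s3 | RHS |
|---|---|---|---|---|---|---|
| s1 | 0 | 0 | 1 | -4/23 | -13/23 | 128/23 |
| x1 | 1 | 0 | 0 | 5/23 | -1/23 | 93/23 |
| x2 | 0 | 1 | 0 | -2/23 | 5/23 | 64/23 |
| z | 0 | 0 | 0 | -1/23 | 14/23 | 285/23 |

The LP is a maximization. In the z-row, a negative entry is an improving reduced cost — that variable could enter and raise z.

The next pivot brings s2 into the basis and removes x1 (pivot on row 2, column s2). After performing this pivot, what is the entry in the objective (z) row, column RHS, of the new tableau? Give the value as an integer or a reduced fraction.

Pivot element is row 2, column s2: 5/23.
Normalize row 2: new (row 2, RHS) = (93/23)/(5/23) = 93/5.
z-row ← z-row − (-1/23)·(new row 2): 285/23 − (-1/23)·(93/5) = 66/5.

66/5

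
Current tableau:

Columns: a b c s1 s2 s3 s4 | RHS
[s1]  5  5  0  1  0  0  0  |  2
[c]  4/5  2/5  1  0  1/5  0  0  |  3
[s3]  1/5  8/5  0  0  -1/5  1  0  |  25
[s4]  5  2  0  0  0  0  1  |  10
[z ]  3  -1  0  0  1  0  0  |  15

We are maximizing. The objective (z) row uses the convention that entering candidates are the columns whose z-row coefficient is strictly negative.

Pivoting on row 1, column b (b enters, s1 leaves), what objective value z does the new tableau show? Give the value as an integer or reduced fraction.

Minimum ratio for b: 2/5 = 2/5.
z changes by −(z-row coeff of b)·ratio = −(-1)·(2/5) = 2/5.
New z = 15 + (2/5) = 77/5.

77/5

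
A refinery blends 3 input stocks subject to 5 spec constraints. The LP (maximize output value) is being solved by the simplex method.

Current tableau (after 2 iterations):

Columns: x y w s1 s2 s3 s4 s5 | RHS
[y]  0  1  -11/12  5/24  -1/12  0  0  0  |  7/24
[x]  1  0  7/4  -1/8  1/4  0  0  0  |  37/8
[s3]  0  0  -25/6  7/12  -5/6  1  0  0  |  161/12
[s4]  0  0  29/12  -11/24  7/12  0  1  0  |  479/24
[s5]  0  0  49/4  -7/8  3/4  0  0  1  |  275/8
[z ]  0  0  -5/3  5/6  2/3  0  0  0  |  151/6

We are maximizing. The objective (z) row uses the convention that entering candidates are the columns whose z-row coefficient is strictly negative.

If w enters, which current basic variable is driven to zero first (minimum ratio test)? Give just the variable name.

x

Ratios: row 1 (y): entry -11/12 ≤ 0, skip; row 2 (x): (37/8)/(7/4) = 37/14; row 3 (s3): entry -25/6 ≤ 0, skip; row 4 (s4): (479/24)/(29/12) = 479/58; row 5 (s5): (275/8)/(49/4) = 275/98.
Minimum ratio 37/14 is in the x row, so x leaves.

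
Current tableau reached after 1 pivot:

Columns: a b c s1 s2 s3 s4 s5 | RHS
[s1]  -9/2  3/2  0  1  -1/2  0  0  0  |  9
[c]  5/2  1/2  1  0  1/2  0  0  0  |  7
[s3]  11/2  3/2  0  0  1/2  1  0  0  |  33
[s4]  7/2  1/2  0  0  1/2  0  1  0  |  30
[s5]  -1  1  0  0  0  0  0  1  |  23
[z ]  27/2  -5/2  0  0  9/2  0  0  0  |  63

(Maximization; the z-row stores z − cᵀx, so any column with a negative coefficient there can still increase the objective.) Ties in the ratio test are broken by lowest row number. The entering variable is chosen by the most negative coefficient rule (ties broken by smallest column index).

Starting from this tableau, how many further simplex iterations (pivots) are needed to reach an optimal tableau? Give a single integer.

pivot: b in, s1 out → z = 78
No improving column remains; optimal.

1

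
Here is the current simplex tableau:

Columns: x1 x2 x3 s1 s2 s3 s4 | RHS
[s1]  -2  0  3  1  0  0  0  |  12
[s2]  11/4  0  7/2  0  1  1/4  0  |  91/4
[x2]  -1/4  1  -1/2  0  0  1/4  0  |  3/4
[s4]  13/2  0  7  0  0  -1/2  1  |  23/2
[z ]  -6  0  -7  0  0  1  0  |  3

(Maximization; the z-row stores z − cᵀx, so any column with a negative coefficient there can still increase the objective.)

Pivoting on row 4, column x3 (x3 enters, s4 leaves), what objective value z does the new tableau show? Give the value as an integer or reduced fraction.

29/2

Minimum ratio for x3: (23/2)/7 = 23/14.
z changes by −(z-row coeff of x3)·ratio = −(-7)·(23/14) = 23/2.
New z = 3 + (23/2) = 29/2.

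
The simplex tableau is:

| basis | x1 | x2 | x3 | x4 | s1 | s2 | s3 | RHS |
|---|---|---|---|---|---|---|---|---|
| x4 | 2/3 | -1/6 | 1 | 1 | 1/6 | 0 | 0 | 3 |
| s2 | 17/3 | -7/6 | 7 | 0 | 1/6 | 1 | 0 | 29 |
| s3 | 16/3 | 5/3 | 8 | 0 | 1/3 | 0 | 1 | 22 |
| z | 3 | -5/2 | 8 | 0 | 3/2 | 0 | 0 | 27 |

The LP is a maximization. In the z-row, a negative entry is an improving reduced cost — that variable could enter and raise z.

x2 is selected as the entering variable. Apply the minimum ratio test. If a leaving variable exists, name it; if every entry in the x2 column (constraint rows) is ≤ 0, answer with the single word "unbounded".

s3

Ratios: row 1 (x4): entry -1/6 ≤ 0, skip; row 2 (s2): entry -7/6 ≤ 0, skip; row 3 (s3): 22/(5/3) = 66/5.
Minimum ratio is in the s3 row, so s3 leaves.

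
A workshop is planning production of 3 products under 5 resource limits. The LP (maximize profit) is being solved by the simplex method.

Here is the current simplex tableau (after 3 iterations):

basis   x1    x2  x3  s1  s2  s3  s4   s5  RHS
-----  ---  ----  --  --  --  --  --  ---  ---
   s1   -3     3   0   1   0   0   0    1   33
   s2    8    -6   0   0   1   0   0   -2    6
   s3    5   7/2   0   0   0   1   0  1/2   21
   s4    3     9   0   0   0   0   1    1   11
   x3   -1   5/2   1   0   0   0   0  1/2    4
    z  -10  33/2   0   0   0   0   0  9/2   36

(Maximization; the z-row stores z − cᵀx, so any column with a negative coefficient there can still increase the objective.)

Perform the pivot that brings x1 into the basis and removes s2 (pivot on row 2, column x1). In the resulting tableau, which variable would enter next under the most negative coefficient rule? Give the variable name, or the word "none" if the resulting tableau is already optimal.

none

Pivot element 8. New z-row = old z-row − (-10)·(row 2/8).
Updated z-row coefficients: x1: 0, x2: 9, x3: 0, s1: 0, s2: 5/4, s3: 0, s4: 0, s5: 2.
No coefficient is strictly negative; the tableau after this pivot is optimal.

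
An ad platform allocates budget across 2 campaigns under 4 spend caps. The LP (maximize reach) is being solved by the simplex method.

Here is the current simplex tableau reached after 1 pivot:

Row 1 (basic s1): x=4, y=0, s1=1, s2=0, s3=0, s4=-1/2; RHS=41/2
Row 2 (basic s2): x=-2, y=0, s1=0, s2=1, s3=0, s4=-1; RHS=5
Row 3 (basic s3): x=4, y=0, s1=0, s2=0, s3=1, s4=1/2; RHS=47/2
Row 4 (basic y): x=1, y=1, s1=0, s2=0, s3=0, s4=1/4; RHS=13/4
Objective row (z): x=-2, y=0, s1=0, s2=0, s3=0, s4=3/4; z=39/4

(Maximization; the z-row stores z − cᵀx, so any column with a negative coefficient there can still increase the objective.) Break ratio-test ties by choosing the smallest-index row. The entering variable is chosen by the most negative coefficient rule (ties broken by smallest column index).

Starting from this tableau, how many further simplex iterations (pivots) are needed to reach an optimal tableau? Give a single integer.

pivot: x in, y out → z = 65/4
No improving column remains; optimal.

1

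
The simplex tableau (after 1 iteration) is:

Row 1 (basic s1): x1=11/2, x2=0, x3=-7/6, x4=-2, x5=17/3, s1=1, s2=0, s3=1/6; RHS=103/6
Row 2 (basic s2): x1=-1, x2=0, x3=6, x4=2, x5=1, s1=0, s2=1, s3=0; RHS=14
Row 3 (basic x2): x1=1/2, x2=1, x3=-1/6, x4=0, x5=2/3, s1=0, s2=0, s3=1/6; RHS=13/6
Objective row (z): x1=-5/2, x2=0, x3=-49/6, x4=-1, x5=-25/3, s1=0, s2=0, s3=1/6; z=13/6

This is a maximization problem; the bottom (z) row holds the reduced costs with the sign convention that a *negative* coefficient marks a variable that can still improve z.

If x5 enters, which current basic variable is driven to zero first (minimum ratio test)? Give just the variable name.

Ratios: row 1 (s1): (103/6)/(17/3) = 103/34; row 2 (s2): 14/1 = 14; row 3 (x2): (13/6)/(2/3) = 13/4.
Minimum ratio 103/34 is in the s1 row, so s1 leaves.

s1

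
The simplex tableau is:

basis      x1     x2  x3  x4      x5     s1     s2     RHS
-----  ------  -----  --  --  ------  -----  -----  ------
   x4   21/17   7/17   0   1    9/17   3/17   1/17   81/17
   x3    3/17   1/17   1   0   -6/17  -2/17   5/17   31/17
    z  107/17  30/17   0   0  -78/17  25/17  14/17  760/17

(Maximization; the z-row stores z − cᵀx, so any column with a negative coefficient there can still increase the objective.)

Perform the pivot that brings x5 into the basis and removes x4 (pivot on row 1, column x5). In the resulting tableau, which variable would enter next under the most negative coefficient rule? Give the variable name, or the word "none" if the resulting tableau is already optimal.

none

Pivot element 9/17. New z-row = old z-row − (-78/17)·(row 1/(9/17)).
Updated z-row coefficients: x1: 17, x2: 16/3, x3: 0, x4: 26/3, x5: 0, s1: 3, s2: 4/3.
No coefficient is strictly negative; the tableau after this pivot is optimal.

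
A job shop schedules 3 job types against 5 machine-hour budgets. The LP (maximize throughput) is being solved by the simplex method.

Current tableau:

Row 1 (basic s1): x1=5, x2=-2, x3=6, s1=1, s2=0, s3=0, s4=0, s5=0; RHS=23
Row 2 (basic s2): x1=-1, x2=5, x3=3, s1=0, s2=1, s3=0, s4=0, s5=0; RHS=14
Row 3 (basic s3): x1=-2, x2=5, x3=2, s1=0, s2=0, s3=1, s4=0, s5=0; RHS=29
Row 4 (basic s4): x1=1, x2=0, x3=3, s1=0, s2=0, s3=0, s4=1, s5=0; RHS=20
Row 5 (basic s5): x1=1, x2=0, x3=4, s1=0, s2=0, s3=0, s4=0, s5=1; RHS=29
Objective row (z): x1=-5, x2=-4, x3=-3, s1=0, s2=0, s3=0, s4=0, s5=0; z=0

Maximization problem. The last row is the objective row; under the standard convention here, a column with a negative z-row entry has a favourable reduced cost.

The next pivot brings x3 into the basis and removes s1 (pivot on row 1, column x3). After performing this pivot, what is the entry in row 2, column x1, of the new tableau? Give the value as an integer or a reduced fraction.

Pivot element is row 1, column x3: 6.
Normalize row 1: new (row 1, x1) = 5/6 = 5/6.
row 2 ← row 2 − 3·(new row 1): -1 − 3·(5/6) = -7/2.

-7/2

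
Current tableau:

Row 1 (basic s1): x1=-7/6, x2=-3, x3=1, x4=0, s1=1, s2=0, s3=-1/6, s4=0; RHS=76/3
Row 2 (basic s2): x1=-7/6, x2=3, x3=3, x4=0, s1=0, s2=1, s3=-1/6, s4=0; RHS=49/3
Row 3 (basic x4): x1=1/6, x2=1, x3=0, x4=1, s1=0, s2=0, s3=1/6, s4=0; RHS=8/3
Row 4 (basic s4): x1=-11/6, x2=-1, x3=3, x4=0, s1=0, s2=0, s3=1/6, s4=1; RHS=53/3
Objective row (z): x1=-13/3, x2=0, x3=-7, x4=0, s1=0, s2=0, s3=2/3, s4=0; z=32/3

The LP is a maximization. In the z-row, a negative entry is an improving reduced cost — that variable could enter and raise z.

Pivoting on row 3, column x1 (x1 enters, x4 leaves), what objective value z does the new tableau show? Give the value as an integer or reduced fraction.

80

Minimum ratio for x1: (8/3)/(1/6) = 16.
z changes by −(z-row coeff of x1)·ratio = −(-13/3)·16 = 208/3.
New z = 32/3 + (208/3) = 80.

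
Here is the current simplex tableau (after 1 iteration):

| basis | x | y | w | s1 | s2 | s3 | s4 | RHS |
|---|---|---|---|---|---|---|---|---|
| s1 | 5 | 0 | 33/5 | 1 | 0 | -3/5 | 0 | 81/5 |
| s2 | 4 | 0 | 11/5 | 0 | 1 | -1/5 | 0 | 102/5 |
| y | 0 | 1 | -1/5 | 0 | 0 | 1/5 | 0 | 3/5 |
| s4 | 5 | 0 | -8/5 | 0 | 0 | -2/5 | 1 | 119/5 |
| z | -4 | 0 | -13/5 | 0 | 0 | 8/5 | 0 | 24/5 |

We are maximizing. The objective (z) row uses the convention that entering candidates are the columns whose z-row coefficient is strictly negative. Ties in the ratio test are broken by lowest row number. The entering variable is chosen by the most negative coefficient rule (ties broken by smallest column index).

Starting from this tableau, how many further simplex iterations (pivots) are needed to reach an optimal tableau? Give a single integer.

pivot: x in, s1 out → z = 444/25
No improving column remains; optimal.

1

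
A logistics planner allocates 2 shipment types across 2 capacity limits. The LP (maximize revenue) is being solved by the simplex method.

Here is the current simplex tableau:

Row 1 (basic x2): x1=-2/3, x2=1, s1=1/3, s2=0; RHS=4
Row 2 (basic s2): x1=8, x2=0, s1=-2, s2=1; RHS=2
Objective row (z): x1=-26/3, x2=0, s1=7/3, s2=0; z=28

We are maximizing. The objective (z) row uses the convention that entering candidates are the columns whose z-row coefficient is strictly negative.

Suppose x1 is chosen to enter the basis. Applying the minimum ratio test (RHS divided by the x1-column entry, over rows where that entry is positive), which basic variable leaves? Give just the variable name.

s2

Ratios: row 1 (x2): entry -2/3 ≤ 0, skip; row 2 (s2): 2/8 = 1/4.
Minimum ratio 1/4 is in the s2 row, so s2 leaves.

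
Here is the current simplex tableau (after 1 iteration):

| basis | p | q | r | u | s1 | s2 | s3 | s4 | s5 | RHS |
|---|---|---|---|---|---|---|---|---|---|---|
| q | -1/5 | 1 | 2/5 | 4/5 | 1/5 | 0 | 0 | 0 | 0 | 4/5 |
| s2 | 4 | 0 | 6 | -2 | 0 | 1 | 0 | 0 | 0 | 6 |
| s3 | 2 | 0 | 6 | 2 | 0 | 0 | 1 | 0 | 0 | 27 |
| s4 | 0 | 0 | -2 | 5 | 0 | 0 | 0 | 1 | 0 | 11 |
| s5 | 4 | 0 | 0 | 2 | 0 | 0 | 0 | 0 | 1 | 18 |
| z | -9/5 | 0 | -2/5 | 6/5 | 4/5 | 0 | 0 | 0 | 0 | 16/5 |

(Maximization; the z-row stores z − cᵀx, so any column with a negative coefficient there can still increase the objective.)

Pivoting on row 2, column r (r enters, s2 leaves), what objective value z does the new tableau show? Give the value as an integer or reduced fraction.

Minimum ratio for r: 6/6 = 1.
z changes by −(z-row coeff of r)·ratio = −(-2/5)·1 = 2/5.
New z = 16/5 + (2/5) = 18/5.

18/5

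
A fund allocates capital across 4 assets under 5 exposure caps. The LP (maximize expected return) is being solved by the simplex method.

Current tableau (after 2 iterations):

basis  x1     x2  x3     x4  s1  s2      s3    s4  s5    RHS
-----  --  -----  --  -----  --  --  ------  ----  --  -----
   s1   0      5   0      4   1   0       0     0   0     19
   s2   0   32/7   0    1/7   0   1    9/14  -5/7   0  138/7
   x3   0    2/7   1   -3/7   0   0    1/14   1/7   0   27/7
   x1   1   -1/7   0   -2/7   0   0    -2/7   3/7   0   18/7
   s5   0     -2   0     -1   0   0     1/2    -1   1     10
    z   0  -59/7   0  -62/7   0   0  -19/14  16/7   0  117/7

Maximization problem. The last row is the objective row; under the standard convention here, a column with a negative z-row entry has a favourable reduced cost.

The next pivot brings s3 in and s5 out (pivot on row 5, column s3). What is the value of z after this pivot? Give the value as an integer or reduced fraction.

Minimum ratio for s3: 10/(1/2) = 20.
z changes by −(z-row coeff of s3)·ratio = −(-19/14)·20 = 190/7.
New z = 117/7 + (190/7) = 307/7.

307/7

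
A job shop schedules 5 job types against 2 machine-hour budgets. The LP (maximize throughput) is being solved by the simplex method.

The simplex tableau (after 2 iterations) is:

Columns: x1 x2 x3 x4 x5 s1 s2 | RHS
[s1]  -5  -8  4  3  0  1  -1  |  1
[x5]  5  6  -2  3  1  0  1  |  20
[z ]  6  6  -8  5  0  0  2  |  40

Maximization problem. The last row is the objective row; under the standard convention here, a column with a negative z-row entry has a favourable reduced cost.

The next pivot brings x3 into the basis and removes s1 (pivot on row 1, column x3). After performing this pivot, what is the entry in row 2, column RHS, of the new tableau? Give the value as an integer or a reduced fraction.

Pivot element is row 1, column x3: 4.
Normalize row 1: new (row 1, RHS) = 1/4 = 1/4.
row 2 ← row 2 − (-2)·(new row 1): 20 − (-2)·(1/4) = 41/2.

41/2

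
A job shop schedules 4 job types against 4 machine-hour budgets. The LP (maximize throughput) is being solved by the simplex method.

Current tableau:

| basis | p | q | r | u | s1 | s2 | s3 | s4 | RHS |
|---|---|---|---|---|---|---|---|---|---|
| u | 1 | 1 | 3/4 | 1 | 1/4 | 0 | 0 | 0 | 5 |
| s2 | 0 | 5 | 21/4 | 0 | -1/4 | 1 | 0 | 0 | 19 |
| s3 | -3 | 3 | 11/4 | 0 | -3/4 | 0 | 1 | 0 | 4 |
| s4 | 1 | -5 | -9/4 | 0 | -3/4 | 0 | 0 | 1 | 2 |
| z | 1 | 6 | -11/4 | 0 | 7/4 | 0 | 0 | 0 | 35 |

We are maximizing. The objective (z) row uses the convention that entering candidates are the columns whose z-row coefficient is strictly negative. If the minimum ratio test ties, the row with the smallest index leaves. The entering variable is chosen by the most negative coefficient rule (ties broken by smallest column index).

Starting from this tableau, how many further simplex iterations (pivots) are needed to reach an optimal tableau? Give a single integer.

2

pivot: r in, s3 out → z = 39
pivot: p in, s2 out → z = 2707/63
No improving column remains; optimal.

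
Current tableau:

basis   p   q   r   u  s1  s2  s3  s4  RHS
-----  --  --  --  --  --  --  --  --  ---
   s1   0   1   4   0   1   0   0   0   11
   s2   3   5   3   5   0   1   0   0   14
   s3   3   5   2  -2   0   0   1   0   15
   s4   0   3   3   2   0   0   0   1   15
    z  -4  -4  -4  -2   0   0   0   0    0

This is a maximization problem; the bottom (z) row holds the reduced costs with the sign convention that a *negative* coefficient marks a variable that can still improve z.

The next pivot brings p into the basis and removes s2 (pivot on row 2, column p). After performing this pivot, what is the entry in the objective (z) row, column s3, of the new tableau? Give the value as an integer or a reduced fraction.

Pivot element is row 2, column p: 3.
Normalize row 2: new (row 2, s3) = 0/3 = 0.
z-row ← z-row − (-4)·(new row 2): 0 − (-4)·0 = 0.

0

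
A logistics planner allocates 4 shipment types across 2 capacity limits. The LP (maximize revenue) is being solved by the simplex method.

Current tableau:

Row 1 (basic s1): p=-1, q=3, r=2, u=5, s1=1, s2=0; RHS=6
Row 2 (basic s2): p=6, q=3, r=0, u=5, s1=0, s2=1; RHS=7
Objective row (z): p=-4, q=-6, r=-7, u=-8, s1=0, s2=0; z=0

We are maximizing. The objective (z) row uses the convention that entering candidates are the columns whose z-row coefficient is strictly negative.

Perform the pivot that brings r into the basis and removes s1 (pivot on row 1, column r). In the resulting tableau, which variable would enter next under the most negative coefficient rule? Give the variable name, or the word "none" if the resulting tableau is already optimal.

Pivot element 2. New z-row = old z-row − (-7)·(row 1/2).
Updated z-row coefficients: p: -15/2, q: 9/2, r: 0, u: 19/2, s1: 7/2, s2: 0.
The most negative is -15/2 in column p, so p would enter next.

p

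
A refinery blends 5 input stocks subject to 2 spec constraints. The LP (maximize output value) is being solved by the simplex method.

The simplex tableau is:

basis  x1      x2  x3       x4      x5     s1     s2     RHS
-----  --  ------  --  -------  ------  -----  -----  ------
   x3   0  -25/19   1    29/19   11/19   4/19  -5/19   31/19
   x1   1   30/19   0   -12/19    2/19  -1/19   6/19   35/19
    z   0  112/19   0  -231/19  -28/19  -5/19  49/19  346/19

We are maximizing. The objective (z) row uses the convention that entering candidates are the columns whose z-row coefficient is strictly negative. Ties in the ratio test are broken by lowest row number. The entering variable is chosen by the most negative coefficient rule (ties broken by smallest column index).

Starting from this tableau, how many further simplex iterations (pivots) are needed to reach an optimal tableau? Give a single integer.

2

pivot: x4 in, x3 out → z = 905/29
pivot: x2 in, x1 out → z = 1271/30
No improving column remains; optimal.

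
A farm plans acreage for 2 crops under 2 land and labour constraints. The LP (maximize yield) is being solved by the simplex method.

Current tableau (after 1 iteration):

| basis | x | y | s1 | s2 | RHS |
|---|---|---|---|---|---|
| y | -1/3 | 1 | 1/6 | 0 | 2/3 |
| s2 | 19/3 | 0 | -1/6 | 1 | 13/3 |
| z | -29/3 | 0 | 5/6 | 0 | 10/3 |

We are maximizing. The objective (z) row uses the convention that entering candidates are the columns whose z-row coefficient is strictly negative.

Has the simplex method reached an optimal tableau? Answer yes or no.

Column x has objective-row coefficient -29/3, which is negative; an improving pivot exists, so not yet optimal.

no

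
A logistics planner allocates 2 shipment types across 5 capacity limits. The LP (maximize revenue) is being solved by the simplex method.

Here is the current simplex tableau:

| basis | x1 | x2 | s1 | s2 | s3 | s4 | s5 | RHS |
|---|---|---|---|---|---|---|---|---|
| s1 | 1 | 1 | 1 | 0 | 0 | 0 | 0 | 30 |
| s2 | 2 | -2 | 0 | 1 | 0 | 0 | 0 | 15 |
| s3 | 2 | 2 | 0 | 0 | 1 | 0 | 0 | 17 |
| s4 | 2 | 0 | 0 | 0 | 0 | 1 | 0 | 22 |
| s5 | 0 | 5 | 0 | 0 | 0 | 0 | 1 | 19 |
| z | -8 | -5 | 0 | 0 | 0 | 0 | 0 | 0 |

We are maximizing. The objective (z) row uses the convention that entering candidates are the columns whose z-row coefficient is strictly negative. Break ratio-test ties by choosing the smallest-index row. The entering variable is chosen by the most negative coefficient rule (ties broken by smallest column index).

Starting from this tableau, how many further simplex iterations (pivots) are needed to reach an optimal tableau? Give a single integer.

pivot: x1 in, s2 out → z = 60
pivot: x2 in, s3 out → z = 133/2
No improving column remains; optimal.

2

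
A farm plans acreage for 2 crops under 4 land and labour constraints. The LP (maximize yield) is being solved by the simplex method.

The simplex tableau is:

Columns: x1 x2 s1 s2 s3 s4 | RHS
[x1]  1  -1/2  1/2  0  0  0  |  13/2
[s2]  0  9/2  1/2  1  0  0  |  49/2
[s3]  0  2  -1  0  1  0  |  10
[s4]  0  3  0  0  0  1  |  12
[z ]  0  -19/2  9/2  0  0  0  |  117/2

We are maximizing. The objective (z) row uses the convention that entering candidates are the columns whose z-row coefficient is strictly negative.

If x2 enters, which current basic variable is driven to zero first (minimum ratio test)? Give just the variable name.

Ratios: row 1 (x1): entry -1/2 ≤ 0, skip; row 2 (s2): (49/2)/(9/2) = 49/9; row 3 (s3): 10/2 = 5; row 4 (s4): 12/3 = 4.
Minimum ratio 4 is in the s4 row, so s4 leaves.

s4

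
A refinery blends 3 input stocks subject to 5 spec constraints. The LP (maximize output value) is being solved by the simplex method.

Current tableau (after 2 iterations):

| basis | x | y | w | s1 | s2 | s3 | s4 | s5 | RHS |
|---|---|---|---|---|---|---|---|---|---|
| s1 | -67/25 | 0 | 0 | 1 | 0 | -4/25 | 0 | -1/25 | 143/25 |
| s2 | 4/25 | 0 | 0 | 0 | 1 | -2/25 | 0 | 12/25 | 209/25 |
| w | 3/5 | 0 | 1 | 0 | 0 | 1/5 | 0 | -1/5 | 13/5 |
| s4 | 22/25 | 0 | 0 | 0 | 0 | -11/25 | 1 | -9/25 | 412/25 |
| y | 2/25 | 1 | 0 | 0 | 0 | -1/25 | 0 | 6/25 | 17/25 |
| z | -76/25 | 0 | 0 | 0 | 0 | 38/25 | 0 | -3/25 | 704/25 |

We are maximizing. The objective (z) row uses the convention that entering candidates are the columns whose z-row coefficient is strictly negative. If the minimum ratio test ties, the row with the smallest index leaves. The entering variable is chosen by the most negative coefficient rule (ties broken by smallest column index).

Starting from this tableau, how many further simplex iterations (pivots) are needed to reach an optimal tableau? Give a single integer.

pivot: x in, w out → z = 124/3
pivot: s5 in, y out → z = 171/4
No improving column remains; optimal.

2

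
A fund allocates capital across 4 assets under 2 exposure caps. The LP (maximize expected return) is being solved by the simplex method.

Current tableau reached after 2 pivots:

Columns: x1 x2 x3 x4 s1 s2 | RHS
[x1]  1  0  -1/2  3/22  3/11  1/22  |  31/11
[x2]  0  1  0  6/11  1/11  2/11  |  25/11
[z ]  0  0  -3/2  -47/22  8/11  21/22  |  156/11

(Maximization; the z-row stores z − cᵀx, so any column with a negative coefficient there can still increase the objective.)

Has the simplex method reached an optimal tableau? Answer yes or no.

Column x3 has objective-row coefficient -3/2, which is negative; an improving pivot exists, so not yet optimal.

no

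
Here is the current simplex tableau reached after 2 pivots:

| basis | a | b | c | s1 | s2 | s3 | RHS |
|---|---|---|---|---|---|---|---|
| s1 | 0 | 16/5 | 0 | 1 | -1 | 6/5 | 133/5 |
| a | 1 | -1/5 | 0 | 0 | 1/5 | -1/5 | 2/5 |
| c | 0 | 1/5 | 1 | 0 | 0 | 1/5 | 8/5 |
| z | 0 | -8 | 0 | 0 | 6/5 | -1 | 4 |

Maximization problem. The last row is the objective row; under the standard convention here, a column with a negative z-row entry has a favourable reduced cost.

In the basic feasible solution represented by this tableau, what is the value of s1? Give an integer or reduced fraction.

s1 is basic (row 1); its value is the RHS of that row: 133/5.

133/5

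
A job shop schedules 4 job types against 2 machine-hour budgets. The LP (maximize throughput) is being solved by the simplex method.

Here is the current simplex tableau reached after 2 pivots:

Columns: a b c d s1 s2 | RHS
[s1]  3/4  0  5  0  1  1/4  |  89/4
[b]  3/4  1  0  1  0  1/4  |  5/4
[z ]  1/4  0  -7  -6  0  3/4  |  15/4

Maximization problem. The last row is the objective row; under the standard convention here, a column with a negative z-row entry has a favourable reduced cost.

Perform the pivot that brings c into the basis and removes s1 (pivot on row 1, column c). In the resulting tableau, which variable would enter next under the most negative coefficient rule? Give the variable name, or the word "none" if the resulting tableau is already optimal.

d

Pivot element 5. New z-row = old z-row − (-7)·(row 1/5).
Updated z-row coefficients: a: 13/10, b: 0, c: 0, d: -6, s1: 7/5, s2: 11/10.
The most negative is -6 in column d, so d would enter next.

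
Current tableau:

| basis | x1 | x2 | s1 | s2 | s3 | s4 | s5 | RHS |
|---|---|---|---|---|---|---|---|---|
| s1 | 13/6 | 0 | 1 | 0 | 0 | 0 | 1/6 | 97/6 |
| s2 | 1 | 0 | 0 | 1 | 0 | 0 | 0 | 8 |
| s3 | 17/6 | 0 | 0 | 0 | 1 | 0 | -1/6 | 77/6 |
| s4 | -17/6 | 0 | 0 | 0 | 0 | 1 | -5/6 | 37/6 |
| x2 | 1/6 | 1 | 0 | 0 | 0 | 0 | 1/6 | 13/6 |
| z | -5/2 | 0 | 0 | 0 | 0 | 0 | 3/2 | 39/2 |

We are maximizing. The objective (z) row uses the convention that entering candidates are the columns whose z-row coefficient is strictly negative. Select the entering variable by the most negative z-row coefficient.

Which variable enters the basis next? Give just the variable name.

Objective-row coefficients: x1: -5/2, x2: 0, s1: 0, s2: 0, s3: 0, s4: 0, s5: 3/2.
The most negative is -5/2 in column x1, so x1 enters.

x1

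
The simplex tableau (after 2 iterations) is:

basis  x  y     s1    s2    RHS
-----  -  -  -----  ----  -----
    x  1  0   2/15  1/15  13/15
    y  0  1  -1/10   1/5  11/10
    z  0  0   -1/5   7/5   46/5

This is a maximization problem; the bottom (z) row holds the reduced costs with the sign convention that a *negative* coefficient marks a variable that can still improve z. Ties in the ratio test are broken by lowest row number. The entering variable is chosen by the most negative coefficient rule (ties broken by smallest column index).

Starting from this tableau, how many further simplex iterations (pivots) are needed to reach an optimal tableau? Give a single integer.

1

pivot: s1 in, x out → z = 21/2
No improving column remains; optimal.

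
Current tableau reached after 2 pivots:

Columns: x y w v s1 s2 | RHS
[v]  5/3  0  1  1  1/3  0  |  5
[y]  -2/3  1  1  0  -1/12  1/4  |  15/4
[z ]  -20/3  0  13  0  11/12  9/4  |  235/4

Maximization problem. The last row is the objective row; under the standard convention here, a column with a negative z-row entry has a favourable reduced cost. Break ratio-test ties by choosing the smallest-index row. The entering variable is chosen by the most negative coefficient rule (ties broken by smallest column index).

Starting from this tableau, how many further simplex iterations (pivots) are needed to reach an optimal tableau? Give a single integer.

pivot: x in, v out → z = 315/4
No improving column remains; optimal.

1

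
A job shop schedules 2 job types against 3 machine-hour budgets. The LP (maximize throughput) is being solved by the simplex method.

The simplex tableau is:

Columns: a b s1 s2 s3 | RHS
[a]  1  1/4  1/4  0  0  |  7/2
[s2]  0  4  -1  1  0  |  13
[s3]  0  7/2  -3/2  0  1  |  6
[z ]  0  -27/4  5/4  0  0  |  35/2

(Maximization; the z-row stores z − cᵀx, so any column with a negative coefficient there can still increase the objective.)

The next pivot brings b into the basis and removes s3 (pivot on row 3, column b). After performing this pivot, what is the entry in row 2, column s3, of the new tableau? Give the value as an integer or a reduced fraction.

-8/7

Pivot element is row 3, column b: 7/2.
Normalize row 3: new (row 3, s3) = 1/(7/2) = 2/7.
row 2 ← row 2 − 4·(new row 3): 0 − 4·(2/7) = -8/7.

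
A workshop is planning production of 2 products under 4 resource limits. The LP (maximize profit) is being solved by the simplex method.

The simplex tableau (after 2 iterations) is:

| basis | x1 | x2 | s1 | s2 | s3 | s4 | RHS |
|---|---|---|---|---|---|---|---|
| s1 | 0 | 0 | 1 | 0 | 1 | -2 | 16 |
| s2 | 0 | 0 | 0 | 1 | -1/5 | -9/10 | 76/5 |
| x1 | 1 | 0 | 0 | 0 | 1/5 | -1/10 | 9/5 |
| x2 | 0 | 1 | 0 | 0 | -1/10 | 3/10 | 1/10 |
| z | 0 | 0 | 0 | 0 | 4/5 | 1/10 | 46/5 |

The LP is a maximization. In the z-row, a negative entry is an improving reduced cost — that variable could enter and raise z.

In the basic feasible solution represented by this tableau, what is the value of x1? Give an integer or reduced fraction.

x1 is basic (row 3); its value is the RHS of that row: 9/5.

9/5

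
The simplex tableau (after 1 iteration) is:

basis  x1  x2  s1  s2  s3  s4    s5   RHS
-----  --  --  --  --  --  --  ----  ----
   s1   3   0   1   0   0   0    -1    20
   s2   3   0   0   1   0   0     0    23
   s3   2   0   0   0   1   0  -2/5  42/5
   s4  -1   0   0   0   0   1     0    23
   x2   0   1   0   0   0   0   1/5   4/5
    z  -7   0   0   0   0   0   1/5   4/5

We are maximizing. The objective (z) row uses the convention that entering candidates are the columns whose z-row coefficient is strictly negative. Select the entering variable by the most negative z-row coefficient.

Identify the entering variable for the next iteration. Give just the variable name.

Objective-row coefficients: x1: -7, x2: 0, s1: 0, s2: 0, s3: 0, s4: 0, s5: 1/5.
The most negative is -7 in column x1, so x1 enters.

x1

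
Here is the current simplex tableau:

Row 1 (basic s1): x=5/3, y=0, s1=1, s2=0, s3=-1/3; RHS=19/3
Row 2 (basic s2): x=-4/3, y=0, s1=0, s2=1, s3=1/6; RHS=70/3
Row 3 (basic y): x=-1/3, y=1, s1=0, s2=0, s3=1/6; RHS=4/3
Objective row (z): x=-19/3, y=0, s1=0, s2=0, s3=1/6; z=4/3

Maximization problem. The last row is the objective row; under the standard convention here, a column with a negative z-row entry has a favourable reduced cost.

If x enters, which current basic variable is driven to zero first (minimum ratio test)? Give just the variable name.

Ratios: row 1 (s1): (19/3)/(5/3) = 19/5; row 2 (s2): entry -4/3 ≤ 0, skip; row 3 (y): entry -1/3 ≤ 0, skip.
Minimum ratio 19/5 is in the s1 row, so s1 leaves.

s1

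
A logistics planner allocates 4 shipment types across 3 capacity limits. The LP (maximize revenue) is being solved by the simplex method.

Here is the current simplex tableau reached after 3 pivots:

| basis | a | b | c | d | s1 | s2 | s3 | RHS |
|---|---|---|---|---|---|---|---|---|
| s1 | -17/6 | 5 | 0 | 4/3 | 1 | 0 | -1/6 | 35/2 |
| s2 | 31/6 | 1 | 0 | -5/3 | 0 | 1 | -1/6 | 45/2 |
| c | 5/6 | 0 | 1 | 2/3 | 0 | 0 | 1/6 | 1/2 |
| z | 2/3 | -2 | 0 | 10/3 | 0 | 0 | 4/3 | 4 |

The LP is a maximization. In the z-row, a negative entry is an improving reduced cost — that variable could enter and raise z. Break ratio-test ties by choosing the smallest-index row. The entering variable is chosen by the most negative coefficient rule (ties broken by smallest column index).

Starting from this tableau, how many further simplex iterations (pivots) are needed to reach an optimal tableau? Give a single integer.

2

pivot: b in, s1 out → z = 11
pivot: a in, c out → z = 282/25
No improving column remains; optimal.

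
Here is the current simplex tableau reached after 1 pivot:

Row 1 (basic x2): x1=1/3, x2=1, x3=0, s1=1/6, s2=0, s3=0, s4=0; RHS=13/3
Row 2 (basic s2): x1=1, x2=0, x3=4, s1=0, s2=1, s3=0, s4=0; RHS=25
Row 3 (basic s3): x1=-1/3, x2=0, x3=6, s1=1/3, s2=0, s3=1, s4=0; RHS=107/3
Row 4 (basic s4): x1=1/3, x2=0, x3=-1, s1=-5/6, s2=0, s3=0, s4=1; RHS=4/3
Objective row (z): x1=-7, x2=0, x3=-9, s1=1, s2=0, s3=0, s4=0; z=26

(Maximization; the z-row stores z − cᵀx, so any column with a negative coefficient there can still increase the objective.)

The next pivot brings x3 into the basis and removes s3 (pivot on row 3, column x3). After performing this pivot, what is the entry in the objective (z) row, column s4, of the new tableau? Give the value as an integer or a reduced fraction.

0

Pivot element is row 3, column x3: 6.
Normalize row 3: new (row 3, s4) = 0/6 = 0.
z-row ← z-row − (-9)·(new row 3): 0 − (-9)·0 = 0.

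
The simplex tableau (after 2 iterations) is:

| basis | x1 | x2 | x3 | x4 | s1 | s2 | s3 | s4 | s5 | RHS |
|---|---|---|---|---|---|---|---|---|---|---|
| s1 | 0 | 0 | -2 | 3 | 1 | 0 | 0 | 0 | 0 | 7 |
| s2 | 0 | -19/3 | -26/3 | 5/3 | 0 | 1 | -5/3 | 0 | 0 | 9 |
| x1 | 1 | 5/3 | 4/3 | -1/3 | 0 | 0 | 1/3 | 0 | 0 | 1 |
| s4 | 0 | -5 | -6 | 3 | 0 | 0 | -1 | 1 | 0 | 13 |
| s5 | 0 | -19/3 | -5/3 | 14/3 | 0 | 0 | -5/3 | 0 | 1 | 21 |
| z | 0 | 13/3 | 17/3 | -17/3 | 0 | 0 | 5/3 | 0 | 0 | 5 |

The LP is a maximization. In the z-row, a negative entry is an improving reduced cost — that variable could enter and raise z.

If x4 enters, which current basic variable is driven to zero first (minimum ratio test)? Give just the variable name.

Ratios: row 1 (s1): 7/3 = 7/3; row 2 (s2): 9/(5/3) = 27/5; row 3 (x1): entry -1/3 ≤ 0, skip; row 4 (s4): 13/3 = 13/3; row 5 (s5): 21/(14/3) = 9/2.
Minimum ratio 7/3 is in the s1 row, so s1 leaves.

s1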